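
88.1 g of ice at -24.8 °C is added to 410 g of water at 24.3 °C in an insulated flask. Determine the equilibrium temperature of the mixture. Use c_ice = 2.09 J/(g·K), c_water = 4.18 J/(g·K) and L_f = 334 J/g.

T_f ≈ 3.7 °C

Conservation of energy gives ΣQ = 0:
ice -24.8→0 °C: 88.1·2.09·24.8 = 4566.4; latent heat to melt: 88.1·334 = 29425; warm the meltwater: 368.26 T; water: 1713.8(T − 24.3)
2082.1 T = 41645 − 33992 = 7653.5
T ≈ 3.68 °C — above 0 °C, consistent with complete melting.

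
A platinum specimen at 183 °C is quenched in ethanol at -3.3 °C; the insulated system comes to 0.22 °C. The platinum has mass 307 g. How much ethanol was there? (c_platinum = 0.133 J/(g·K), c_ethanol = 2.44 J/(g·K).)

m ≈ 869 g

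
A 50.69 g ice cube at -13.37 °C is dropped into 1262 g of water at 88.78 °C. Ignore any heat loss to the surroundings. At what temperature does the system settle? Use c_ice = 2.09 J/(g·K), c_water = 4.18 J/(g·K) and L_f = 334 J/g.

T_f ≈ 82.0 °C

Heat gained plus heat lost sum to zero:
ice -13.37→0 °C: 50.69·2.09·13.37 = 1416.4; fusion: m_ice L_f = 50.69·334 = 16930; meltwater 0→T: 50.69·4.18·T = 211.88 T; water: 5275.2(T − 88.78)
5487 T = 468329 − 18347 = 449982
T ≈ 82.01 °C — above 0 °C, consistent with complete melting.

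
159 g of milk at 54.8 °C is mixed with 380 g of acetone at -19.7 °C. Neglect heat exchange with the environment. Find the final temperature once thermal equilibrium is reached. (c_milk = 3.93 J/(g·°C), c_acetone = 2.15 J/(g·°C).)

Let T be the final temperature. ΣQ_i = 0:
159·3.93·(T − 54.8) + 380·2.15·(T − (-19.7)) = 0
624.87(T − 54.8) + 817(T − (-19.7)) = 0
(624.87 + 817) T = 624.87·54.8 + 817·(-19.7)
T = 18148 / 1441.9 = 12.6 °C

T_f ≈ 12.6 °C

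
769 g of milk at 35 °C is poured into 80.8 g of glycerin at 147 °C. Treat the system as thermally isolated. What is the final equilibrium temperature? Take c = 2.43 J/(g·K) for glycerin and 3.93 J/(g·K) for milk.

T_f is the heat-capacity-weighted average of the initial temperatures:
T_f = (196.34*147 + 3022.2*35) / (196.34 + 3022.2)
    = 134639 / 3218.5 ≈ 41.83 °C

T_f ≈ 41.8 °C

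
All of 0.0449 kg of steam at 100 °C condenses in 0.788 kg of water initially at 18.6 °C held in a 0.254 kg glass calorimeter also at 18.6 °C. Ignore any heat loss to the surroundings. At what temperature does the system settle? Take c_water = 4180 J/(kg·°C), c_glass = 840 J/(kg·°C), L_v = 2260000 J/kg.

Taking heat into each body as positive, Σ m c ΔT = 0:
latent heat released on condensation: 0.0449×2260000 = 101474
  condensed water 100 °C→T: 187.68(T − 100)
  water warms: 0.788×4180×(T − 18.6) = 3293.8(T − 18.6)
  cup: 213.36(T − 18.6)
3694.9 T = 101474 + 18768 + 65234 = 185476
T ≈ 50.20 °C — below 100 °C, confirming all the steam condensed.

T_f ≈ 50.2 °C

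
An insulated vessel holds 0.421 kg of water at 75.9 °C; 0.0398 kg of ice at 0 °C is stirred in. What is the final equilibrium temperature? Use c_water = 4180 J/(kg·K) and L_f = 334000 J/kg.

Sum of m c ΔT and latent-heat terms is zero:
fusion: m_ice L_f = 0.0398·334000 = 13293; meltwater 0→T: 0.0398·4180·T = 166.36 T; water: 1759.8(T − 75.9)
1926.1 T = 133567 − 13293 = 120274
T ≈ 62.44 °C (positive, so assuming full melt was valid).

T_f ≈ 62.4 °C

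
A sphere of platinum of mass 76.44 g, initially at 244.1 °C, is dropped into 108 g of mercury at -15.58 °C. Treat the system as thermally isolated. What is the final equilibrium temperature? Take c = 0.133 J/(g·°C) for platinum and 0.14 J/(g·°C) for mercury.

T_f ≈ 88.8 °C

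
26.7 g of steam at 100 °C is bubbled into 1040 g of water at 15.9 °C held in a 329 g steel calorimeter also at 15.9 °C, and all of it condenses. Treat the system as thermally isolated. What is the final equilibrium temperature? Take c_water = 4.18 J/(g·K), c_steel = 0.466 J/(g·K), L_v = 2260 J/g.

T_f ≈ 31.0 °C

Heat gained plus heat lost sum to zero:
latent heat released on condensation: 26.7×2260 = 60342
  condensed water 100 °C→T: 111.61(T − 100)
  water warms: 1040×4.18×(T − 15.9) = 4347.2(T − 15.9)
  steel cup: 329×0.466×(T − 15.9) = 153.31(T − 15.9)
4612.1 T = 60342 + 11161 + 71558 = 143061
T ≈ 31.02 °C — below 100 °C, confirming all the steam condensed.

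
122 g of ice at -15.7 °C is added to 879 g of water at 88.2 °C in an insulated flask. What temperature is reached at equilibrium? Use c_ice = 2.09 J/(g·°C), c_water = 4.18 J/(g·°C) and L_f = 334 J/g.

T_f ≈ 66.8 °C

Heat gained plus heat lost sum to zero:
warm ice to 0 °C: 122·2.09·(0 − (-15.7)) = 4003.2; fusion: m_ice L_f = 122·334 = 40748; warm the meltwater: 509.96 T; water: 3674.2(T − 88.2)
4184.2 T = 324066 − 44751 = 279315
T ≈ 66.76 °C (positive, so assuming full melt was valid).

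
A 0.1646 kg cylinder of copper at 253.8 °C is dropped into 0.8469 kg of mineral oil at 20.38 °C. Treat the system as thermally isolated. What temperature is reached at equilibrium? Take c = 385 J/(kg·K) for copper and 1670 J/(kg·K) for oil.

With ΣQ=0 the equilibrium temperature is the m·c-weighted mean:
T_f = (63.37×253.8 + 1414.3×20.38) / (63.37 + 1414.3)
    = 44907 / 1477.7 ≈ 30.39 °C

T_f ≈ 30.4 °C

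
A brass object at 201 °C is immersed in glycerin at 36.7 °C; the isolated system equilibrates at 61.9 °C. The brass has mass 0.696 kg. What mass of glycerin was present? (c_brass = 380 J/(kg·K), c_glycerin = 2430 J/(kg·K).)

Net heat exchanged in the isolated system is zero:
0.696×380×(61.9 − 201) + m×2430×(61.9 − 36.7) = 0
61236 m = 36789
m = 36789/61236 ≈ 0.6008 kg

m ≈ 0.601 kg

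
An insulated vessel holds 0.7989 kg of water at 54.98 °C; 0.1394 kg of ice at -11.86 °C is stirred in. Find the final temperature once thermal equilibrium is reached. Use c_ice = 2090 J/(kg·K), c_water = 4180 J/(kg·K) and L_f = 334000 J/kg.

Heat gained plus heat lost sum to zero:
ice -11.86→0 °C: 0.1394×2090×11.86 = 3455.4
  fusion: m_ice L_f = 0.1394×334000 = 46560
  meltwater 0→T: 0.1394×4180×T = 582.69 T
  water cools: 0.7989×4180×(T − 54.98) = 3339.4(T − 54.98)
3922.1 T = 183600 − 50015 = 133585
T ≈ 34.06 °C (positive, so assuming full melt was valid).

T_f ≈ 34.1 °C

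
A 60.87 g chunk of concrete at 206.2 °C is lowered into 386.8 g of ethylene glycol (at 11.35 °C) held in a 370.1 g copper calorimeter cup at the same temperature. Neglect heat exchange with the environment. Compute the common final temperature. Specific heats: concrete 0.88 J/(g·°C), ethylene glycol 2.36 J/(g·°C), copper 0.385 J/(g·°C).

T_f ≈ 20.8 °C

Heat gained plus heat lost sum to zero:
60.87*0.88*(T − 206.2) + 386.8*2.36*(T − 11.35) + 370.1*0.385*(T − 11.35) = 0
(53.57 + 912.85 + 142.49) T = 53.57*206.2 + 912.85*11.35 + 142.49*11.35
T = 23023/1108.9 ≈ 20.76 °C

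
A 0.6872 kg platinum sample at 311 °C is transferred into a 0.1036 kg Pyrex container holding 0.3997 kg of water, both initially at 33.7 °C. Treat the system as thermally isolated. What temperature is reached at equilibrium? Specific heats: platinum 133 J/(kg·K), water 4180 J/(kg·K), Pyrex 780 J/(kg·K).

T_f ≈ 47.5 °C

Taking heat into each body as positive, Σ m c ΔT = 0:
0.6872×133×(T − 311) + 0.3997×4180×(T − 33.7) + 0.1036×780×(T − 33.7) = 0
(91.4 + 1670.7 + 80.81) T = 91.4×311 + 1670.7×33.7 + 80.81×33.7
T = 87452/1843 ≈ 47.45 °C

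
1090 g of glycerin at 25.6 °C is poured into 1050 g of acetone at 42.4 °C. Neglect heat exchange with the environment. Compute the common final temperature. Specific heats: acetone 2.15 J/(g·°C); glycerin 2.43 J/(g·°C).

Setting the total heat transfer to zero:
1050*2.15*(T − 42.4) + 1090*2.43*(T − 25.6) = 0
4906.2 T = 163525
T = 163525 / 4906.2 = 33.3 °C

T_f ≈ 33.3 °C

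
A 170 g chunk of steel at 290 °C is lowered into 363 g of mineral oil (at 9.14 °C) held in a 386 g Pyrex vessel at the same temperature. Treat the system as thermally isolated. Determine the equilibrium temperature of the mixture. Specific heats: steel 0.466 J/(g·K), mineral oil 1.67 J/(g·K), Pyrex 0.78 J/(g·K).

T_f ≈ 31.7 °C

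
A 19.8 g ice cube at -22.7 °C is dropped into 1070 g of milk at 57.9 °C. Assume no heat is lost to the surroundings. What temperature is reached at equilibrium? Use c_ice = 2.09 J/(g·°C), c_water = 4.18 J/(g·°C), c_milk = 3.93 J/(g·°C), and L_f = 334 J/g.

Setting the total heat transfer to zero:
ice -22.7→0 °C: 19.8×2.09×22.7 = 939.37
  latent heat to melt: 19.8×334 = 6613.2
  meltwater 0→T: 19.8×4.18×T = 82.76 T
  milk: 4205.1(T − 57.9)
4287.9 T = 243475 − 7552.6 = 235923
T ≈ 55.02 °C — above 0 °C, consistent with complete melting.

T_f ≈ 55.0 °C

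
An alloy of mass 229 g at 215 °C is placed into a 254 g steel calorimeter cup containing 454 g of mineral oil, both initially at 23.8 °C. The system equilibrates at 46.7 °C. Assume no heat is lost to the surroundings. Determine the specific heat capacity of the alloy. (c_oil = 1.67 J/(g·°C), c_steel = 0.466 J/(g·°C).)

c ≈ 0.521 J/(g·°C)

Conservation of energy gives ΣQ = 0:
229×c×(46.7 − 215) + 454×1.67×(46.7 − 23.8) + 254×0.466×(46.7 − 23.8) = 0
-38541 c = -20073
c = -20073/-38541 ≈ 0.5208 J/(g·°C)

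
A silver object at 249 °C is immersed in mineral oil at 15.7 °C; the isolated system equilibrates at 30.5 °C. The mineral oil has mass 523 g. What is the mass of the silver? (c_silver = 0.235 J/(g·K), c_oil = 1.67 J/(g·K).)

Heat lost by the silver = heat gained by the oil:
m·0.235·(249 − 30.5) = 523·1.67·(30.5 − 15.7)
51.35 m = 12926  ⇒  m ≈ 251.7 g

m ≈ 252 g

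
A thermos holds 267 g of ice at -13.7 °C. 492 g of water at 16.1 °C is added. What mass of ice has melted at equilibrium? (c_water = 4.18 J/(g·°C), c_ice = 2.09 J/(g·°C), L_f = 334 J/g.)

Heat available from the water dropping to 0 °C: 492·4.18·16.1 = 33111 J.
Warming the ice to 0 °C takes 267·2.09·13.7 = 7645 J, leaving 25466 J for melting.
Fully melting the ice requires m_ice L_f = 267·334 = 89178 J.
Since 25466 < 89178 J, not all the ice melts; equilibrium is at 0 °C.
Mass melted = 25466/334 ≈ 76.24 g.

m_melted ≈ 76.2 g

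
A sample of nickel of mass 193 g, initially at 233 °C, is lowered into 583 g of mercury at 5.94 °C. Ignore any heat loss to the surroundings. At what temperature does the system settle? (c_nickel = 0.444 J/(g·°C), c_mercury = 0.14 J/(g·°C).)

T_f ≈ 122.2 °C

Taking heat into each body as positive, Σ m c ΔT = 0:
193×0.444×(T − 233) + 583×0.14×(T − 5.94) = 0
85.69(T − 233) + 81.62(T − 5.94) = 0
(85.69 + 81.62) T = 85.69×233 + 81.62×5.94
T ≈ 122.23 °C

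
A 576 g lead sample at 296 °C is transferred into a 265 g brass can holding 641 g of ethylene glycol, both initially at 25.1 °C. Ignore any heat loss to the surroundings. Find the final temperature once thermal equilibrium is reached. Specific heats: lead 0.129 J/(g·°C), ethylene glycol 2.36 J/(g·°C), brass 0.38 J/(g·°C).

T_f ≈ 37.0 °C

Conservation of energy gives ΣQ = 0:
576·0.129·(T − 296) + 641·2.36·(T − 25.1) + 265·0.38·(T − 25.1) = 0
74.3(T − 296) + 1512.8(T − 25.1) + 100.7(T − 25.1) = 0
1687.8 T = 62492
T = 62492/1687.8 ≈ 37.03 °C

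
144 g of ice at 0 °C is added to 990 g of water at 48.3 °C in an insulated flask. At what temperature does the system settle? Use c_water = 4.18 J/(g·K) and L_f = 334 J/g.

T_f ≈ 32.0 °C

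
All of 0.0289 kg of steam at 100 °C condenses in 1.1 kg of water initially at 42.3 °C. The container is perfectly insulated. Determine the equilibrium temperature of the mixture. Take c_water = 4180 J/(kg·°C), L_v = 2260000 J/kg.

T_f ≈ 57.6 °C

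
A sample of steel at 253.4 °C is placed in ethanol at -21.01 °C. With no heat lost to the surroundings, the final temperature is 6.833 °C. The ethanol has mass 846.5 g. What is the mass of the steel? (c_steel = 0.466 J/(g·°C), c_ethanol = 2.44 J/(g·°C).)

|Q_steel| = |Q_ethanol|:
m·0.466·(253.4 − 6.833) = 846.5·2.44·(6.833 − (-21.01))
114.9 m = 57509  ⇒  m ≈ 500.5 g

m ≈ 501 g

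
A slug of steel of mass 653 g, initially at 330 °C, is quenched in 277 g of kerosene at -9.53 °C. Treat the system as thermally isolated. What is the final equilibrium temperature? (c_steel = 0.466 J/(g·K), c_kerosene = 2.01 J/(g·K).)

T_f ≈ 110.5 °C

Net heat exchanged in the isolated system is zero:
653×0.466×(T − 330) + 277×2.01×(T − (-9.53)) = 0
304.3(T − 330) + 556.77(T − (-9.53)) = 0
861.07 T = 95112
T = 95112 / 861.07 = 110 °C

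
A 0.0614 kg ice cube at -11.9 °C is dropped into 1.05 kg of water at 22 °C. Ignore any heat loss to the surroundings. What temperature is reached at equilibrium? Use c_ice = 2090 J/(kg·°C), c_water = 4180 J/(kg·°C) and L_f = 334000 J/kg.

T_f ≈ 16.0 °C

Setting the total heat transfer to zero:
ice -11.9→0 °C: 0.0614×2090×11.9 = 1527.1; latent heat to melt: 0.0614×334000 = 20508; warm the meltwater: 256.65 T; water cools: 1.05×4180×(T − 22) = 4389(T − 22)
4645.7 T = 96558 − 22035 = 74523
T ≈ 16.04 °C — above 0 °C, consistent with complete melting.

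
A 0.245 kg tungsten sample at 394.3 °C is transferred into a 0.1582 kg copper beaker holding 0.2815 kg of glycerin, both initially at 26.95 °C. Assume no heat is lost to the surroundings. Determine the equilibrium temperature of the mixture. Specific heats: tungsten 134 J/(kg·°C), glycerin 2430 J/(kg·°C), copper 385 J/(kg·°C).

T_f ≈ 42.5 °C

Taking heat into each body as positive, Σ m c ΔT = 0:
0.245·134·(T − 394.3) + 0.2815·2430·(T − 26.95) + 0.1582·385·(T − 26.95) = 0
777.78 T = 33021
T ≈ 42.46 °C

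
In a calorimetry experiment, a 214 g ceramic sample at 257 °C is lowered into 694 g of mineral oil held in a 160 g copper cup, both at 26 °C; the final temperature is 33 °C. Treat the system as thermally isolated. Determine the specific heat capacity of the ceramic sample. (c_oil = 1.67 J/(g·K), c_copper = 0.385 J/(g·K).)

c ≈ 0.178 J/(g·K)

Conservation of energy gives ΣQ = 0:
214·c·(33 − 257) + 694·1.67·(33 − 26) + 160·0.385·(33 − 26) = 0
-47936 c = -8544.1
c = -8544.1/-47936 ≈ 0.1782 J/(g·K)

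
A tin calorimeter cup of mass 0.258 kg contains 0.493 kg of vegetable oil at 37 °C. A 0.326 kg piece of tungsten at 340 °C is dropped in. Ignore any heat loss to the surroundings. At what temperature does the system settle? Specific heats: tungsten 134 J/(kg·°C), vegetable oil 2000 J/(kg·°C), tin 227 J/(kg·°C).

T_f ≈ 49.2 °C

Let T be the final temperature. ΣQ_i = 0:
0.326×134×(T − 340) + 0.493×2000×(T − 37) + 0.258×227×(T − 37) = 0
43.68(T − 340) + 986(T − 37) + 58.57(T − 37) = 0
1088.2 T = 53502
T ≈ 49.16 °C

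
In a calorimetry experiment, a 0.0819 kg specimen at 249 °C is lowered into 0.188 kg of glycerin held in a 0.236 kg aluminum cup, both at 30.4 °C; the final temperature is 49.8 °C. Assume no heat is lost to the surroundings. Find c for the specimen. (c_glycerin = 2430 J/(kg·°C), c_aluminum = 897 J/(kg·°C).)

c ≈ 795 J/(kg·°C)

Conservation of energy gives ΣQ = 0:
0.0819·c·(49.8 − 249) + 0.188·2430·(49.8 − 30.4) + 0.236·897·(49.8 − 30.4) = 0
-16.31 c = -12970
c = -12970/-16.31 ≈ 795 J/(kg·°C)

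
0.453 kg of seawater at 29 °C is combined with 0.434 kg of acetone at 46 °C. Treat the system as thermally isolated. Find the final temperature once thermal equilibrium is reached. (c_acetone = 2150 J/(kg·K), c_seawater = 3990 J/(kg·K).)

Set heat shed by the hot body equal to heat absorbed by the cold body:
0.434*2150*(46 − T) = 0.453*3990*(T − 29)
933.1(46 − T) = 1807.5(T − 29)
2740.6 T = 95339  ⇒  T ≈ 34.79 °C

T_f ≈ 34.8 °C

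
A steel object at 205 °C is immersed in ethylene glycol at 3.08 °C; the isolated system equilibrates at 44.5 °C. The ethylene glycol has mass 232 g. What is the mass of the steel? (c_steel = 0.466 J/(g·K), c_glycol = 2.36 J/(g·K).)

m ≈ 303 g

Heat lost by the steel = heat gained by the glycol:
m×0.466×(205 − 44.5) = 232×2.36×(44.5 − 3.08)
74.79 m = 22678  ⇒  m ≈ 303.2 g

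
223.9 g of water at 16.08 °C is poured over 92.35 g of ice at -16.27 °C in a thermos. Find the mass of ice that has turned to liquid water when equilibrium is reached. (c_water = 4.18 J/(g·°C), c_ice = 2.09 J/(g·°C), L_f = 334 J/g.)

Water can give up m c ΔT = 223.9·4.18·16.08 = 15049 J before reaching 0 °C.
Warming the ice to 0 °C takes 92.35·2.09·16.27 = 3140.3 J, leaving 11909 J for melting.
Fully melting the ice requires m_ice L_f = 92.35·334 = 30845 J.
11909 J < 30845 J, so only part of the ice melts and the system sits at 0 °C.
m_melt = 11909 / L_f = 35.66 g.

m_melted ≈ 35.7 g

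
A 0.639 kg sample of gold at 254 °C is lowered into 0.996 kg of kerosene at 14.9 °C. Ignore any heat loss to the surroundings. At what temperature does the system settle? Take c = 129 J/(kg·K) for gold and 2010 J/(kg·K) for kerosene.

T_f ≈ 24.4 °C

|Q_gold| = |Q_kerosene|:
0.639×129×(254 − T) = 0.996×2010×(T − 14.9)
82.43(254 − T) = 2002(T − 14.9)
2084.4 T = 50767  ⇒  T ≈ 24.36 °C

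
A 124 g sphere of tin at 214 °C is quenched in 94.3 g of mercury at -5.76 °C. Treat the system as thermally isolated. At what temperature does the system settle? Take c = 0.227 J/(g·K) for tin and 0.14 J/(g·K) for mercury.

T_f ≈ 143.8 °C

|Q_tin| = |Q_mercury|:
124×0.227×(214 − T) = 94.3×0.14×(T − (-5.76))
28.15(214 − T) = 13.2(T − (-5.76))
41.35 T = 5947.6  ⇒  T ≈ 143.84 °C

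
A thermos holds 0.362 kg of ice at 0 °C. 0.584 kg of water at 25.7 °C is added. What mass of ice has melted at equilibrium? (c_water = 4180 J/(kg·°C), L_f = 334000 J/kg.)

Water can give up m c ΔT = 0.584×4180×25.7 = 62737 J before reaching 0 °C.
Fully melting the ice requires m_ice L_f = 0.362×334000 = 120908 J.
62737 J < 120908 J, so only part of the ice melts and the system sits at 0 °C.
m_melt = 62737 / L_f = 0.1878 kg.

m_melted ≈ 0.188 kg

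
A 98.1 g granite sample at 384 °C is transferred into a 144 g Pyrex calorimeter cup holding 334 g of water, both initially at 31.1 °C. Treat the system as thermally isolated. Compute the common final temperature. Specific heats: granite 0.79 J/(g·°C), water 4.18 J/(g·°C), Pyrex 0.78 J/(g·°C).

T_f ≈ 48.3 °C

Heat gained plus heat lost sum to zero:
98.1·0.79·(T − 384) + 334·4.18·(T − 31.1) + 144·0.78·(T − 31.1) = 0
77.5(T − 384) + 1396.1(T − 31.1) + 112.32(T − 31.1) = 0
(77.5 + 1396.1 + 112.32) T = 77.5·384 + 1396.1·31.1 + 112.32·31.1
T ≈ 48.34 °C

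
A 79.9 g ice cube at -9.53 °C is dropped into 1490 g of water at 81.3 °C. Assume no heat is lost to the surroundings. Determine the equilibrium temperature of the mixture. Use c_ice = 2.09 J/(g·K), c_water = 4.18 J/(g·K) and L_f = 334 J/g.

T_f ≈ 72.9 °C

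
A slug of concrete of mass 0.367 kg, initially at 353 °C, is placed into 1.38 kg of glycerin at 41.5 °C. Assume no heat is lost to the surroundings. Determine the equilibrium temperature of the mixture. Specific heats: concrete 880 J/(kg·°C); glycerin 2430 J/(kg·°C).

Heat lost by the concrete equals heat gained by the glycerin:
0.367×880×(353 − T) = 1.38×2430×(T − 41.5)
322.96(353 − T) = 3353.4(T − 41.5)
3676.4 T = 253171  ⇒  T ≈ 68.86 °C

T_f ≈ 68.9 °C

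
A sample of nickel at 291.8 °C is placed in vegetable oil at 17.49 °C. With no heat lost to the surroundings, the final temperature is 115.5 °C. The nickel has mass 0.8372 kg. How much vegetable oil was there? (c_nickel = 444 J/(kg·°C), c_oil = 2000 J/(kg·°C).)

m ≈ 0.334 kg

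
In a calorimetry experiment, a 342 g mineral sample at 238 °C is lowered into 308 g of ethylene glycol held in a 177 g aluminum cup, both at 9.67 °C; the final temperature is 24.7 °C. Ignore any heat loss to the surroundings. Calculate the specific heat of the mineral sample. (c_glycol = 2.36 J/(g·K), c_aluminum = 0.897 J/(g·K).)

Let T be the final temperature. ΣQ_i = 0:
342×c×(24.7 − 238) + 308×2.36×(24.7 − 9.67) + 177×0.897×(24.7 − 9.67) = 0
-72949 c = -13311
c = -13311/-72949 ≈ 0.1825 J/(g·K)

c ≈ 0.182 J/(g·K)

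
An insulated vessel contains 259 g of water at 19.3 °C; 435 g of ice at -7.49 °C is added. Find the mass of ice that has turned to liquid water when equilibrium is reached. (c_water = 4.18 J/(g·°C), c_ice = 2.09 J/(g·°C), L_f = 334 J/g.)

m_melted ≈ 42.2 g

Cooling the water to 0 °C releases 259·4.18·19.3 = 20895 J.
Of that, 435·2.09·7.49 = 6809.5 J goes to bring the ice to 0 °C, leaving 14085 J.
Fully melting the ice requires m_ice L_f = 435·334 = 145290 J.
14085 J < 145290 J, so only part of the ice melts and the system sits at 0 °C.
m_melted·334 = 14085  ⇒  m_melted ≈ 42.17 g.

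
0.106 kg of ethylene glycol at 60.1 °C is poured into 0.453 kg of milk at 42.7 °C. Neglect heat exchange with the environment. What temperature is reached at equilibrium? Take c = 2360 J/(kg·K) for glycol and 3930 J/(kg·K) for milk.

T_f ≈ 44.8 °C

T_f = Σ m_i c_i T_i / Σ m_i c_i:
T_f = (250.16×60.1 + 1780.3×42.7) / (250.16 + 1780.3)
    = 91053 / 2030.5 ≈ 44.84 °C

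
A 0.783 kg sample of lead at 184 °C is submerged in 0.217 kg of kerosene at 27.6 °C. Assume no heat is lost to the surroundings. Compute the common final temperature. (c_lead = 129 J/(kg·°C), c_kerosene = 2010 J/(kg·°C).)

T_f ≈ 57.0 °C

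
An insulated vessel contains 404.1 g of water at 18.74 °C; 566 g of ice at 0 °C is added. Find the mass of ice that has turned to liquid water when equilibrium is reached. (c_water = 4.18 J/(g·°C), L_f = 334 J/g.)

Heat available from the water dropping to 0 °C: 404.1·4.18·18.74 = 31654 J.
To melt every bit of ice: 566·334 = 189044 J.
31654 J < 189044 J, so only part of the ice melts and the system sits at 0 °C.
Mass melted = 31654/334 ≈ 94.77 g.

m_melted ≈ 94.8 g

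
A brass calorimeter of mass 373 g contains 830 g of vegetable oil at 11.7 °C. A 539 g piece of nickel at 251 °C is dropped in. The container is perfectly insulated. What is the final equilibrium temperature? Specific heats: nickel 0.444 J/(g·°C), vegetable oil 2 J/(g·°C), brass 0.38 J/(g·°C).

T_f = Σ m_i c_i T_i / Σ m_i c_i:
T_f = (239.32·251 + 1660·11.7 + 141.74·11.7) / (239.32 + 1660 + 141.74)
    = 81149 / 2041.1 ≈ 39.76 °C

T_f ≈ 39.8 °C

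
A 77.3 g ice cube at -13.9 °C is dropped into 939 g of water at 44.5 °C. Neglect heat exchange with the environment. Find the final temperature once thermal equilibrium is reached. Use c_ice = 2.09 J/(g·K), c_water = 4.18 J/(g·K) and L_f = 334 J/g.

T_f ≈ 34.5 °C

Let T be the final temperature. ΣQ_i = 0:
ice -13.9→0 °C: 77.3·2.09·13.9 = 2245.6; fusion: m_ice L_f = 77.3·334 = 25818; meltwater 0→T: 77.3·4.18·T = 323.11 T; water: 3925(T − 44.5)
4248.1 T = 174663 − 28064 = 146600
T ≈ 34.51 °C (positive, so assuming full melt was valid).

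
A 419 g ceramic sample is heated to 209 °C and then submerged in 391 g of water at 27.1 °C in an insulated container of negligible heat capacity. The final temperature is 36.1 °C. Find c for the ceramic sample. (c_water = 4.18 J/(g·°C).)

m_s c (T_s − T_f) = m_water c_water (T_f − T_0):
419×c×(209 − 36.1) = 391×4.18×(36.1 − 27.1)
72445 c = 14709  ⇒  c ≈ 0.203 J/(g·°C)

c ≈ 0.203 J/(g·°C)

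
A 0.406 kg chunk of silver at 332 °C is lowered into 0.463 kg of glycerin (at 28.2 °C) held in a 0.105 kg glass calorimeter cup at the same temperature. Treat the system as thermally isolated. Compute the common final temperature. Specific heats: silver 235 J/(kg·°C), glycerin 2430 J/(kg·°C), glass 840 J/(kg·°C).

T_f ≈ 50.3 °C

Net heat exchanged in the isolated system is zero:
0.406*235*(T − 332) + 0.463*2430*(T − 28.2) + 0.105*840*(T − 28.2) = 0
1308.7 T = 65891
T ≈ 50.35 °C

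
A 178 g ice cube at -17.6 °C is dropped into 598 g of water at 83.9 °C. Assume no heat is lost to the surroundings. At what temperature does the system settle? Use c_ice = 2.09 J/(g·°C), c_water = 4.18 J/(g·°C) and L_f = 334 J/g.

T_f ≈ 44.3 °C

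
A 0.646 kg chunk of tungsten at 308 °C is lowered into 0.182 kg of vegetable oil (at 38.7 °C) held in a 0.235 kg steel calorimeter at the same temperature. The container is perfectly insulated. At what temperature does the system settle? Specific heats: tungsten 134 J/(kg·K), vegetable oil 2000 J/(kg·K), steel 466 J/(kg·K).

T_f ≈ 80.3 °C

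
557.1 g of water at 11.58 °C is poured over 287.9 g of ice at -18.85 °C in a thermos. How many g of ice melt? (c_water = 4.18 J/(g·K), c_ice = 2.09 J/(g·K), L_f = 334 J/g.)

m_melted ≈ 46.8 g

Cooling the water to 0 °C releases 557.1·4.18·11.58 = 26966 J.
Of that, 287.9·2.09·18.85 = 11342 J goes to bring the ice to 0 °C, leaving 15624 J.
Fully melting the ice requires m_ice L_f = 287.9·334 = 96159 J.
Since 15624 < 96159 J, not all the ice melts; equilibrium is at 0 °C.
m_melt = 15624 / L_f = 46.78 g.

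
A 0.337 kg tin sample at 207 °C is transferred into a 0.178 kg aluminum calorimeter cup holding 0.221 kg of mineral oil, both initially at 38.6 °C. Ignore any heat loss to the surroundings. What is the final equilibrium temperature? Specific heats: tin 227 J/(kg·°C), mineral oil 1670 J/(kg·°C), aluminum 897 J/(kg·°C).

T_f ≈ 59.9 °C

T_f = Σ m_i c_i T_i / Σ m_i c_i:
T_f = (76.5×207 + 369.07×38.6 + 159.67×38.6) / (76.5 + 369.07 + 159.67)
    = 36245 / 605.24 ≈ 59.89 °C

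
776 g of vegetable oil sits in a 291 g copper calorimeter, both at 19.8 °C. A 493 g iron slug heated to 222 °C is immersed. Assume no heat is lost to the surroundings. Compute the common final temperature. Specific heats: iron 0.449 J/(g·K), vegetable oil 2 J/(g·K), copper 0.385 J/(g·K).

With ΣQ=0 the equilibrium temperature is the m·c-weighted mean:
T_f = (221.36*222 + 1552*19.8 + 112.03*19.8) / (221.36 + 1552 + 112.03)
    = 82089 / 1885.4 ≈ 43.54 °C

T_f ≈ 43.5 °C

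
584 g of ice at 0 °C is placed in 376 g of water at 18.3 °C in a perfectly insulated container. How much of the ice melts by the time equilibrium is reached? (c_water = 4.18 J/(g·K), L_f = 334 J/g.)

m_melted ≈ 86.1 g

Cooling the water to 0 °C releases 376×4.18×18.3 = 28762 J.
To melt every bit of ice: 584×334 = 195056 J.
Since 28762 < 195056 J, not all the ice melts; equilibrium is at 0 °C.
Mass melted = 28762/334 ≈ 86.11 g.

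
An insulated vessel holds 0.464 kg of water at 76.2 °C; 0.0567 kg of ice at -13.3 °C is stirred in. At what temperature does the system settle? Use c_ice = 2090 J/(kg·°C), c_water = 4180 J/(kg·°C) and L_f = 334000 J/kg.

T_f ≈ 58.5 °C

Let T be the final temperature. ΣQ_i = 0:
ice -13.3→0 °C: 0.0567·2090·13.3 = 1576.1
  fusion: m_ice L_f = 0.0567·334000 = 18938
  meltwater 0→T: 0.0567·4180·T = 237.01 T
  water: 1939.5(T − 76.2)
2176.5 T = 147791 − 20514 = 127278
T ≈ 58.48 °C — above 0 °C, consistent with complete melting.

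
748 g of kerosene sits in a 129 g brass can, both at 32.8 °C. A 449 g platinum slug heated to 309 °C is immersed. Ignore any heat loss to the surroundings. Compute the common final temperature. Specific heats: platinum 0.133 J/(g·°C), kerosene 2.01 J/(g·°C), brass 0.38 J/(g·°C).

Net heat exchanged in the isolated system is zero:
449×0.133×(T − 309) + 748×2.01×(T − 32.8) + 129×0.38×(T − 32.8) = 0
59.72(T − 309) + 1503.5(T − 32.8) + 49.02(T − 32.8) = 0
1612.2 T = 69375
T = 69375/1612.2 ≈ 43.03 °C

T_f ≈ 43.0 °C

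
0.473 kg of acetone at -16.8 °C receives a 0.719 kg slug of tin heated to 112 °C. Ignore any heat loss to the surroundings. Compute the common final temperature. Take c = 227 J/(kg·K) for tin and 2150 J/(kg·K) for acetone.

Set heat shed by the hot body equal to heat absorbed by the cold body:
0.719*227*(112 − T) = 0.473*2150*(T − (-16.8))
163.21(112 − T) = 1016.9(T − (-16.8))
1180.2 T = 1195.1  ⇒  T ≈ 1.01 °C

T_f ≈ 1.0 °C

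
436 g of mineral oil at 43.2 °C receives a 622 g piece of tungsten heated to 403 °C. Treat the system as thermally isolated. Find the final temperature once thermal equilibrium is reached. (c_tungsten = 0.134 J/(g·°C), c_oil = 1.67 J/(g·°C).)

T_f ≈ 80.2 °C

Heat gained plus heat lost sum to zero:
622·0.134·(T − 403) + 436·1.67·(T − 43.2) = 0
83.35(T − 403) + 728.12(T − 43.2) = 0
(83.35 + 728.12) T = 83.35·403 + 728.12·43.2
T ≈ 80.16 °C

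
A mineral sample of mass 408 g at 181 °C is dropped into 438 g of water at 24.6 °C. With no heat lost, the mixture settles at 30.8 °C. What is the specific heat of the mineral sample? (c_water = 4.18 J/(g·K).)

c ≈ 0.185 J/(g·K)

Conservation of energy gives ΣQ = 0:
408·c·(30.8 − 181) + 438·4.18·(30.8 − 24.6) = 0
-61282 c = -11351
c = -11351/-61282 ≈ 0.1852 J/(g·K)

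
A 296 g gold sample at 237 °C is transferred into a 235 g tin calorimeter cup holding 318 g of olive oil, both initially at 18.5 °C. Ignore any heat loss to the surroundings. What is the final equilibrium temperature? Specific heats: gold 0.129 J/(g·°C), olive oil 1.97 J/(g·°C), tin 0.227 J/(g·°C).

T_f ≈ 30.1 °C

Net heat exchanged in the isolated system is zero:
296*0.129*(T − 237) + 318*1.97*(T − 18.5) + 235*0.227*(T − 18.5) = 0
38.18(T − 237) + 626.46(T − 18.5) + 53.34(T − 18.5) = 0
(38.18 + 626.46 + 53.34) T = 38.18*237 + 626.46*18.5 + 53.34*18.5
T = 21626/717.99 ≈ 30.12 °C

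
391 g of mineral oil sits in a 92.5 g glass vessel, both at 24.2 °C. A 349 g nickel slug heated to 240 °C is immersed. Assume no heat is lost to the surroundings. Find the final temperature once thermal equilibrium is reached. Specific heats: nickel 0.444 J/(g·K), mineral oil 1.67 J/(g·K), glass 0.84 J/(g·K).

Conservation of energy gives ΣQ = 0:
349*0.444*(T − 240) + 391*1.67*(T − 24.2) + 92.5*0.84*(T − 24.2) = 0
154.96(T − 240) + 652.97(T − 24.2) + 77.7(T − 24.2) = 0
(154.96 + 652.97 + 77.7) T = 154.96*240 + 652.97*24.2 + 77.7*24.2
T = 54872 / 885.63 = 62 °C

T_f ≈ 62.0 °C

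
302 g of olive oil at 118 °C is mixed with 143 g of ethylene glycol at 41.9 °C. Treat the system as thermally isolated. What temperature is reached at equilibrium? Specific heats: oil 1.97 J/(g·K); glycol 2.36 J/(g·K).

|Q_oil| = |Q_glycol|:
302*1.97*(118 − T) = 143*2.36*(T − 41.9)
594.94(118 − T) = 337.48(T − 41.9)
932.42 T = 84343  ⇒  T ≈ 90.46 °C

T_f ≈ 90.5 °C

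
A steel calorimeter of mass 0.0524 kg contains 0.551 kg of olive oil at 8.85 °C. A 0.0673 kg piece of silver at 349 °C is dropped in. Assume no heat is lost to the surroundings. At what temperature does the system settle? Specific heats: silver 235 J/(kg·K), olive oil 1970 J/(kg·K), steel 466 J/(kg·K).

T_f ≈ 13.6 °C

With ΣQ=0 the equilibrium temperature is the m·c-weighted mean:
T_f = (15.82×349 + 1085.5×8.85 + 24.42×8.85) / (15.82 + 1085.5 + 24.42)
    = 15342 / 1125.7 ≈ 13.63 °C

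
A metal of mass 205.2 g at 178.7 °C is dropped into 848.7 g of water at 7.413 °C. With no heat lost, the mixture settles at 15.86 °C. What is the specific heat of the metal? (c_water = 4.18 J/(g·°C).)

c ≈ 0.897 J/(g·°C)

Heat lost by the metal = heat gained by the water:
205.2·c·(178.7 − 15.86) = 848.7·4.18·(15.86 − 7.413)
33415 c = 29966  ⇒  c ≈ 0.8968 J/(g·°C)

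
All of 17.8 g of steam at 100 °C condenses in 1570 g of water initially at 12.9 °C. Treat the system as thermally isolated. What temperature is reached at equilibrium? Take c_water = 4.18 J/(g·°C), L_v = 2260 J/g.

T_f ≈ 19.9 °C

Conservation of energy gives ΣQ = 0:
steam→water at 100 °C releases m L_v = 17.8·2260 = 40228
  condensate cools 100→T: 17.8·4.18·(T − 100) = 74.4(T − 100)
  original water: 6562.6(T − 12.9)
6637 T = 40228 + 7440.4 + 84658 = 132326
T ≈ 19.94 °C, under the boiling point, so the assumption holds.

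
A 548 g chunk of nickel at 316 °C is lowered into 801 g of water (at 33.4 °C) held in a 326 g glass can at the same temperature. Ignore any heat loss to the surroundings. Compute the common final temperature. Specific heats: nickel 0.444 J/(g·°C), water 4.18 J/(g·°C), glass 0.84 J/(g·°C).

T_f = Σ m_i c_i T_i / Σ m_i c_i:
T_f = (243.31×316 + 3348.2×33.4 + 273.84×33.4) / (243.31 + 3348.2 + 273.84)
    = 197862 / 3865.3 ≈ 51.19 °C

T_f ≈ 51.2 °C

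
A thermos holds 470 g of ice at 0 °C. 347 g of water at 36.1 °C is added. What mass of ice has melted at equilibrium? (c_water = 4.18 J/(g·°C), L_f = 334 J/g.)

Heat available from the water dropping to 0 °C: 347·4.18·36.1 = 52362 J.
Fully melting the ice requires m_ice L_f = 470·334 = 156980 J.
Since 52362 < 156980 J, not all the ice melts; equilibrium is at 0 °C.
m_melted·334 = 52362  ⇒  m_melted ≈ 156.8 g.

m_melted ≈ 157 g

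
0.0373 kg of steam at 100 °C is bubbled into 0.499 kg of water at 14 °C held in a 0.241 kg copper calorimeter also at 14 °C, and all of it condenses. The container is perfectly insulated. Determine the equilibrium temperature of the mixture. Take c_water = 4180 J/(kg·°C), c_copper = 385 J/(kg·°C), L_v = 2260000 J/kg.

T_f ≈ 55.9 °C

Let T be the final temperature. ΣQ_i = 0:
steam→water at 100 °C releases m L_v = 0.0373·2260000 = 84298; condensate cools 100→T: 0.0373·4180·(T − 100) = 155.91(T − 100); original water: 2085.8(T − 14); cup: 92.78(T − 14)
2334.5 T = 84298 + 15591 + 30500 = 130390
T ≈ 55.85 °C — below 100 °C, confirming all the steam condensed.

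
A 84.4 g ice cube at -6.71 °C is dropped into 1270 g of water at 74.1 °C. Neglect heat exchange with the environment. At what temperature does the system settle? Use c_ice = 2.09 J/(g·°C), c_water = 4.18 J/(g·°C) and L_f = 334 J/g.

T_f ≈ 64.3 °C

Heat gained plus heat lost sum to zero:
warm ice to 0 °C: 84.4·2.09·(0 − (-6.71)) = 1183.6; melt ice: 84.4·334 = 28190; warm the meltwater: 352.79 T; water cools: 1270·4.18·(T − 74.1) = 5308.6(T − 74.1)
5661.4 T = 393367 − 29373 = 363994
T ≈ 64.29 °C (positive, so assuming full melt was valid).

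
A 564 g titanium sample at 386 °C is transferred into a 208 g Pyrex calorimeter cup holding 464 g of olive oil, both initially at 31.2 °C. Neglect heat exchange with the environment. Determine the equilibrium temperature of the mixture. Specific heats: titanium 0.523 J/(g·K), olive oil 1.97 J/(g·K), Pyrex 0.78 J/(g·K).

Energy conservation, ΣQ = 0:
564·0.523·(T − 386) + 464·1.97·(T − 31.2) + 208·0.78·(T − 31.2) = 0
294.97(T − 386) + 914.08(T − 31.2) + 162.24(T − 31.2) = 0
1371.3 T = 147440
T ≈ 107.52 °C

T_f ≈ 107.5 °C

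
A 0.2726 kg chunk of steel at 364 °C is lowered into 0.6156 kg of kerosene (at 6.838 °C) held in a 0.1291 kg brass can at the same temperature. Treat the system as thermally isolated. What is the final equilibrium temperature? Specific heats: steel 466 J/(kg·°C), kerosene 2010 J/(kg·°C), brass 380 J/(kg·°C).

Conservation of energy gives ΣQ = 0:
0.2726·466·(T − 364) + 0.6156·2010·(T − 6.838) + 0.1291·380·(T − 6.838) = 0
127.03(T − 364) + 1237.4(T − 6.838) + 49.06(T − 6.838) = 0
1413.4 T = 55036
T = 55036/1413.4 ≈ 38.94 °C

T_f ≈ 38.9 °C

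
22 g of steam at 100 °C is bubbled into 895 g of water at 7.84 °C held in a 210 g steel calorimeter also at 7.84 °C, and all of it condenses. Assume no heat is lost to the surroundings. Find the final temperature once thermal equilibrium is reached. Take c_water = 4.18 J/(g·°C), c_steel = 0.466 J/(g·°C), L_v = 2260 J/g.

T_f ≈ 22.6 °C

Net heat exchanged in the isolated system is zero:
steam→water at 100 °C releases m L_v = 22·2260 = 49720; condensate cools 100→T: 22·4.18·(T − 100) = 91.96(T − 100); original water: 3741.1(T − 7.84); steel cup: 210·0.466·(T − 7.84) = 97.86(T − 7.84)
3930.9 T = 49720 + 9196 + 30097 = 89013
T ≈ 22.64 °C, under the boiling point, so the assumption holds.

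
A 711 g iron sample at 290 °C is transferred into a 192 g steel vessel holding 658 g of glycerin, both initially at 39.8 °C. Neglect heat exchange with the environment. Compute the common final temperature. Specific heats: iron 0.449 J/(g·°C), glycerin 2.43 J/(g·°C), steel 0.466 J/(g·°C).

T_f ≈ 79.6 °C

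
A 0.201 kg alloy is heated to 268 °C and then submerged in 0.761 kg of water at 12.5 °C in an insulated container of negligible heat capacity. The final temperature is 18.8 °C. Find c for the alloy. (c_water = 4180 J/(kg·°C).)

c ≈ 400 J/(kg·°C)

Net heat exchanged in the isolated system is zero:
0.201×c×(18.8 − 268) + 0.761×4180×(18.8 − 12.5) = 0
-50.09 c = -20040
c = -20040/-50.09 ≈ 400.1 J/(kg·°C)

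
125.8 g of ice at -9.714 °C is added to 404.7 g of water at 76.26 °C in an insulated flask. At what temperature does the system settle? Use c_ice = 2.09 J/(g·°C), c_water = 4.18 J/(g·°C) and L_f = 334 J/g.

T_f ≈ 38.1 °C

Net heat exchanged in the isolated system is zero:
warm ice to 0 °C: 125.8·2.09·(0 − (-9.714)) = 2554
  melt ice: 125.8·334 = 42017
  warm the meltwater: 525.84 T
  water cools: 404.7·4.18·(T − 76.26) = 1691.6(T − 76.26)
2217.5 T = 129005 − 44571 = 84434
T ≈ 38.08 °C — above 0 °C, consistent with complete melting.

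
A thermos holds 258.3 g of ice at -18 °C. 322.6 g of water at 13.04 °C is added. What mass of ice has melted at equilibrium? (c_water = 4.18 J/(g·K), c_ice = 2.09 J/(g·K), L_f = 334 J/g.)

m_melted ≈ 23.6 g

Water can give up m c ΔT = 322.6×4.18×13.04 = 17584 J before reaching 0 °C.
Of that, 258.3×2.09×18 = 9717.2 J goes to bring the ice to 0 °C, leaving 7866.8 J.
Melting all 258.3 g of ice would need 258.3×334 = 86272 J.
7866.8 J < 86272 J, so only part of the ice melts and the system sits at 0 °C.
m_melt = 7866.8 / L_f = 23.55 g.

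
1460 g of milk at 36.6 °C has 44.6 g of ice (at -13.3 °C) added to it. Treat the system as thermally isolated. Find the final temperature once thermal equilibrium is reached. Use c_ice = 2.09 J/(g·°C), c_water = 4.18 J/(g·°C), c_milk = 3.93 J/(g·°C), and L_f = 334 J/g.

Taking heat into each body as positive, Σ m c ΔT = 0:
ice -13.3→0 °C: 44.6×2.09×13.3 = 1239.7
  melt ice: 44.6×334 = 14896
  warm the meltwater: 186.43 T
  milk: 5737.8(T − 36.6)
5924.2 T = 210003 − 16136 = 193867
T ≈ 32.72 °C. Since T > 0 °C, the all-ice-melts assumption holds.

T_f ≈ 32.7 °C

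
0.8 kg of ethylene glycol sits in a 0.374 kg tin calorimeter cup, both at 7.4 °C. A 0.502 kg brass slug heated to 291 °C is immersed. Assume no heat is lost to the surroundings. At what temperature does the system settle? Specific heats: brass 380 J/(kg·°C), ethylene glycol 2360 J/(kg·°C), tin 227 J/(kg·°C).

T_f ≈ 32.4 °C

T_f is the heat-capacity-weighted average of the initial temperatures:
T_f = (190.76·291 + 1888·7.4 + 84.9·7.4) / (190.76 + 1888 + 84.9)
    = 70111 / 2163.7 ≈ 32.40 °C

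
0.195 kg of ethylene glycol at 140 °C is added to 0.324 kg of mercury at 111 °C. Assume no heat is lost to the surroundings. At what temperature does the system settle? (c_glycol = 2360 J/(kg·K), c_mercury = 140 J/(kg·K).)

T_f ≈ 137.4 °C

T_f is the heat-capacity-weighted average of the initial temperatures:
T_f = (460.2·140 + 45.36·111) / (460.2 + 45.36)
    = 69463 / 505.56 ≈ 137.40 °C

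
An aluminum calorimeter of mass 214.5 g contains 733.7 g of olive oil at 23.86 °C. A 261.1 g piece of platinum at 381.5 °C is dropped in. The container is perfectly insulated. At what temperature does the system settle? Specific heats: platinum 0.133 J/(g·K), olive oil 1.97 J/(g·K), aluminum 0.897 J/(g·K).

Conservation of energy gives ΣQ = 0:
261.1*0.133*(T − 381.5) + 733.7*1.97*(T − 23.86) + 214.5*0.897*(T − 23.86) = 0
34.73(T − 381.5) + 1445.4(T − 23.86) + 192.41(T − 23.86) = 0
(34.73 + 1445.4 + 192.41) T = 34.73*381.5 + 1445.4*23.86 + 192.41*23.86
T = 52326/1672.5 ≈ 31.29 °C

T_f ≈ 31.3 °C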